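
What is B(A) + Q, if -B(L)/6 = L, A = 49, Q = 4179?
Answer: 3885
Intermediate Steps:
B(L) = -6*L
B(A) + Q = -6*49 + 4179 = -294 + 4179 = 3885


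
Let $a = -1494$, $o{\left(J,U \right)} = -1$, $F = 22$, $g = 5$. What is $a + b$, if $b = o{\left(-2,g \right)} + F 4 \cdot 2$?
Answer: $-1319$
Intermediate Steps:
$b = 175$ ($b = -1 + 22 \cdot 4 \cdot 2 = -1 + 22 \cdot 8 = -1 + 176 = 175$)
$a + b = -1494 + 175 = -1319$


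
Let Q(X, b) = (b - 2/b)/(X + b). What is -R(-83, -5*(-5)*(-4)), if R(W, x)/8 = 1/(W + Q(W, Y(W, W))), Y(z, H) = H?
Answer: 110224/1136687 ≈ 0.096969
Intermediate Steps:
Q(X, b) = (b - 2/b)/(X + b)
R(W, x) = 8/(W + (-2 + W²)/(2*W²)) (R(W, x) = 8/(W + (-2 + W²)/(W*(W + W))) = 8/(W + (-2 + W²)/(W*((2*W)))) = 8/(W + (1/(2*W))*(-2 + W²)/W) = 8/(W + (-2 + W²)/(2*W²)))
-R(-83, -5*(-5)*(-4)) = -16*(-83)²/(-2 + (-83)² + 2*(-83)³) = -16*6889/(-2 + 6889 + 2*(-571787)) = -16*6889/(-2 + 6889 - 1143574) = -16*6889/(-1136687) = -16*6889*(-1)/1136687 = -1*(-110224/1136687) = 110224/1136687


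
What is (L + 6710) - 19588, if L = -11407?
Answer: -24285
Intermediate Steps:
(L + 6710) - 19588 = (-11407 + 6710) - 19588 = -4697 - 19588 = -24285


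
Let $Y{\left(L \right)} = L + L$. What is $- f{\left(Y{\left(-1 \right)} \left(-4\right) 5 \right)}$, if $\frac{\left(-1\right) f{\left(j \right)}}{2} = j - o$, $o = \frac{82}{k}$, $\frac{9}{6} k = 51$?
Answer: $\frac{1278}{17} \approx 75.177$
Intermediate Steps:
$k = 34$ ($k = \frac{2}{3} \cdot 51 = 34$)
$Y{\left(L \right)} = 2 L$
$o = \frac{41}{17}$ ($o = \frac{82}{34} = 82 \cdot \frac{1}{34} = \frac{41}{17} \approx 2.4118$)
$f{\left(j \right)} = \frac{82}{17} - 2 j$ ($f{\left(j \right)} = - 2 \left(j - \frac{41}{17}\right) = - 2 \left(- \frac{41}{17} + j\right) = \frac{82}{17} - 2 j$)
$- f{\left(Y{\left(-1 \right)} \left(-4\right) 5 \right)} = - (\frac{82}{17} - 2 \cdot 2 \left(-1\right) \left(-4\right) 5) = - (\frac{82}{17} - 2 \left(-2\right) \left(-4\right) 5) = - (\frac{82}{17} - 2 \cdot 8 \cdot 5) = - (\frac{82}{17} - 80) = \left(-1\right) \left(- \frac{1278}{17}\right) = \frac{1278}{17}$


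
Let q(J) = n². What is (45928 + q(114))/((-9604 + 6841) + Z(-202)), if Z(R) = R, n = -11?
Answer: -46049/2965 ≈ -15.531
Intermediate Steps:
q(J) = 121 (q(J) = (-11)² = 121)
(45928 + q(114))/((-9604 + 6841) + Z(-202)) = (45928 + 121)/((-9604 + 6841) - 202) = 46049/(-2763 - 202) = 46049/(-2965) = 46049*(-1/2965) = -46049/2965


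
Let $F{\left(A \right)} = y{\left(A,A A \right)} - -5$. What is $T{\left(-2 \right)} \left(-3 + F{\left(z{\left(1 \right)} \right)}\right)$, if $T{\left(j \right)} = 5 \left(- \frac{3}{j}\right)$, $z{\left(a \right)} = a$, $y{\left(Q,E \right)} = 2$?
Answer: $30$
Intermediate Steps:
$T{\left(j \right)} = - \frac{15}{j}$
$F{\left(A \right)} = 7$ ($F{\left(A \right)} = 2 - -5 = 2 + 5 = 7$)
$T{\left(-2 \right)} \left(-3 + F{\left(z{\left(1 \right)} \right)}\right) = - \frac{15}{-2} \left(-3 + 7\right) = \left(-15\right) \left(- \frac{1}{2}\right) 4 = \frac{15}{2} \cdot 4 = 30$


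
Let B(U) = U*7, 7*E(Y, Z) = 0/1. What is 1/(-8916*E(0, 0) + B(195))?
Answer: 1/1365 ≈ 0.00073260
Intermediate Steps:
E(Y, Z) = 0 (E(Y, Z) = (0/1)/7 = (0*1)/7 = (⅐)*0 = 0)
B(U) = 7*U
1/(-8916*E(0, 0) + B(195)) = 1/(-8916*0 + 7*195) = 1/(0 + 1365) = 1/1365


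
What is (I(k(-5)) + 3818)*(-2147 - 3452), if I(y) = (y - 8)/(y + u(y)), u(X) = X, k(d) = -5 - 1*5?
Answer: -213820211/10 ≈ -2.1382e+7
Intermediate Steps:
k(d) = -10 (k(d) = -5 - 5 = -10)
I(y) = (-8 + y)/(2*y) (I(y) = (y - 8)/(y + y) = (-8 + y)/((2*y)) = (-8 + y)*(1/(2*y)) = (-8 + y)/(2*y))
(I(k(-5)) + 3818)*(-2147 - 3452) = ((½)*(-8 - 10)/(-10) + 3818)*(-2147 - 3452) = ((½)*(-⅒)*(-18) + 3818)*(-5599) = (9/10 + 3818)*(-5599) = (38189/10)*(-5599) = -213820211/10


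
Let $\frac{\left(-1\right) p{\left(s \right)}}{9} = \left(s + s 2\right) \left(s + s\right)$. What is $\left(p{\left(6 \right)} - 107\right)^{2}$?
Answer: $4206601$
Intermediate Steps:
$p{\left(s \right)} = - 54 s^{2}$ ($p{\left(s \right)} = - 9 \left(s + s 2\right) \left(s + s\right) = - 9 \left(s + 2 s\right) 2 s = - 9 \cdot 3 s 2 s = - 9 \cdot 6 s^{2} = - 54 s^{2}$)
$\left(p{\left(6 \right)} - 107\right)^{2} = \left(- 54 \cdot 6^{2} - 107\right)^{2} = \left(\left(-54\right) 36 - 107\right)^{2} = \left(-1944 - 107\right)^{2} = \left(-2051\right)^{2} = 4206601$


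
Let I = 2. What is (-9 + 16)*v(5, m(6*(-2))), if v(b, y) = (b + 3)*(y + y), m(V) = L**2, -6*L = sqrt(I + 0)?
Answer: 56/9 ≈ 6.2222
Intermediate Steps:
L = -sqrt(2)/6 (L = -sqrt(2 + 0)/6 = -sqrt(2)/6 ≈ -0.23570)
m(V) = 1/18 (m(V) = (-sqrt(2)/6)**2 = 1/18)
v(b, y) = 2*y*(3 + b) (v(b, y) = (3 + b)*(2*y) = 2*y*(3 + b))
(-9 + 16)*v(5, m(6*(-2))) = (-9 + 16)*(2*(1/18)*(3 + 5)) = 7*(2*(1/18)*8) = 7*(8/9) = 56/9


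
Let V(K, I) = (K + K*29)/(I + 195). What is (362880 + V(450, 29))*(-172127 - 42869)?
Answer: -1092429881595/14 ≈ -7.8031e+10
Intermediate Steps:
V(K, I) = 30*K/(195 + I) (V(K, I) = (K + 29*K)/(195 + I) = (30*K)/(195 + I) = 30*K/(195 + I))
(362880 + V(450, 29))*(-172127 - 42869) = (362880 + 30*450/(195 + 29))*(-172127 - 42869) = (362880 + 30*450/224)*(-214996) = (362880 + 30*450*(1/224))*(-214996) = (362880 + 3375/56)*(-214996) = (20324655/56)*(-214996) = -1092429881595/14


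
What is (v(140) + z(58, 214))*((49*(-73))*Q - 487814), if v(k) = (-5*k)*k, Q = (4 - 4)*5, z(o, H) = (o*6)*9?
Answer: 46277938552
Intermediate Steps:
z(o, H) = 54*o (z(o, H) = (6*o)*9 = 54*o)
Q = 0 (Q = 0*5 = 0)
v(k) = -5*k²
(v(140) + z(58, 214))*((49*(-73))*Q - 487814) = (-5*140² + 54*58)*((49*(-73))*0 - 487814) = (-5*19600 + 3132)*(-3577*0 - 487814) = (-98000 + 3132)*(0 - 487814) = -94868*(-487814) = 46277938552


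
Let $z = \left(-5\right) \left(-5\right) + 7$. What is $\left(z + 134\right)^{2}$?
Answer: $27556$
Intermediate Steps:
$z = 32$ ($z = 25 + 7 = 32$)
$\left(z + 134\right)^{2} = \left(32 + 134\right)^{2} = 166^{2} = 27556$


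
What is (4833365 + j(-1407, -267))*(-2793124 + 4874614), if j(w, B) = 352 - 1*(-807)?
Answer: 10063013360760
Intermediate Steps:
j(w, B) = 1159 (j(w, B) = 352 + 807 = 1159)
(4833365 + j(-1407, -267))*(-2793124 + 4874614) = (4833365 + 1159)*(-2793124 + 4874614) = 4834524*2081490 = 10063013360760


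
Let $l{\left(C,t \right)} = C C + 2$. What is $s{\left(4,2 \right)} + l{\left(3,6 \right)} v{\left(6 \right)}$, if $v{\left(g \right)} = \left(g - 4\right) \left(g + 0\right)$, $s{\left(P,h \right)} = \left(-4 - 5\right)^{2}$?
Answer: $213$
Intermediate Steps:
$s{\left(P,h \right)} = 81$ ($s{\left(P,h \right)} = \left(-9\right)^{2} = 81$)
$l{\left(C,t \right)} = 2 + C^{2}$ ($l{\left(C,t \right)} = C^{2} + 2 = 2 + C^{2}$)
$v{\left(g \right)} = g \left(-4 + g\right)$ ($v{\left(g \right)} = \left(-4 + g\right) g = g \left(-4 + g\right)$)
$s{\left(4,2 \right)} + l{\left(3,6 \right)} v{\left(6 \right)} = 81 + \left(2 + 3^{2}\right) 6 \left(-4 + 6\right) = 81 + \left(2 + 9\right) 6 \cdot 2 = 81 + 11 \cdot 12 = 81 + 132 = 213$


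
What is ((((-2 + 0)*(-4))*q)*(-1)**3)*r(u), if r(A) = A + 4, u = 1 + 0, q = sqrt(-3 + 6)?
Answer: -40*sqrt(3) ≈ -69.282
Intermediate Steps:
q = sqrt(3) ≈ 1.7320
u = 1
r(A) = 4 + A
((((-2 + 0)*(-4))*q)*(-1)**3)*r(u) = ((((-2 + 0)*(-4))*sqrt(3))*(-1)**3)*(4 + 1) = (((-2*(-4))*sqrt(3))*(-1))*5 = ((8*sqrt(3))*(-1))*5 = -8*sqrt(3)*5 = -40*sqrt(3)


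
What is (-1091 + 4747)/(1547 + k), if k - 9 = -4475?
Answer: -3656/2919 ≈ -1.2525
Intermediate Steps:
k = -4466 (k = 9 - 4475 = -4466)
(-1091 + 4747)/(1547 + k) = (-1091 + 4747)/(1547 - 4466) = 3656/(-2919) = 3656*(-1/2919) = -3656/2919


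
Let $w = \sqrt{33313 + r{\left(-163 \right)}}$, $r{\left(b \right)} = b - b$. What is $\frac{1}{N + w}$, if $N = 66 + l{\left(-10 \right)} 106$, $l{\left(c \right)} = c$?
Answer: $- \frac{142}{136389} - \frac{\sqrt{33313}}{954723} \approx -0.0012323$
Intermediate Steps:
$r{\left(b \right)} = 0$
$w = \sqrt{33313}$ ($w = \sqrt{33313 + 0} = \sqrt{33313} \approx 182.52$)
$N = -994$ ($N = 66 - 1060 = -994$)
$\frac{1}{N + w} = \frac{1}{-994 + \sqrt{33313}}$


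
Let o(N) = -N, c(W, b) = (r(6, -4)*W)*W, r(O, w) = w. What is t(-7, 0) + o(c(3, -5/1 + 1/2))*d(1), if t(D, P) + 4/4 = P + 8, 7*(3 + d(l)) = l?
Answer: -671/7 ≈ -95.857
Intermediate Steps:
d(l) = -3 + l/7
t(D, P) = 7 + P (t(D, P) = -1 + (P + 8) = -1 + (8 + P) = 7 + P)
c(W, b) = -4*W² (c(W, b) = (-4*W)*W = -4*W²)
t(-7, 0) + o(c(3, -5/1 + 1/2))*d(1) = (7 + 0) + (-(-4)*3²)*(-3 + (⅐)*1) = 7 + (-(-4)*9)*(-3 + ⅐) = 7 - 1*(-36)*(-20/7) = 7 + 36*(-20/7) = 7 - 720/7 = -671/7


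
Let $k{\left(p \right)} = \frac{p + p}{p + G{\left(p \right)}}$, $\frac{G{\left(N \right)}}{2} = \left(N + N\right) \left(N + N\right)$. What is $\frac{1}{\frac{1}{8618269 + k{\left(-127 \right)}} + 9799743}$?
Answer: $\frac{8747543033}{85723673604841534} \approx 1.0204 \cdot 10^{-7}$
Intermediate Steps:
$G{\left(N \right)} = 8 N^{2}$ ($G{\left(N \right)} = 2 \left(N + N\right) \left(N + N\right) = 2 \cdot 2 N 2 N = 2 \cdot 4 N^{2} = 8 N^{2}$)
$k{\left(p \right)} = \frac{2 p}{p + 8 p^{2}}$ ($k{\left(p \right)} = \frac{p + p}{p + 8 p^{2}} = \frac{2 p}{p + 8 p^{2}}$)
$\frac{1}{\frac{1}{8618269 + k{\left(-127 \right)}} + 9799743} = \frac{1}{\frac{1}{8618269 + \frac{2}{1 + 8 \left(-127\right)}} + 9799743} = \frac{1}{\frac{1}{8618269 + \frac{2}{1 - 1016}} + 9799743} = \frac{1}{\frac{1}{8618269 + \frac{2}{-1015}} + 9799743} = \frac{1}{\frac{1}{8618269 + 2 \left(- \frac{1}{1015}\right)} + 9799743} = \frac{1}{\frac{1}{8618269 - \frac{2}{1015}} + 9799743} = \frac{1}{\frac{1}{\frac{8747543033}{1015}} + 9799743} = \frac{1}{\frac{1015}{8747543033} + 9799743} = \frac{1}{\frac{85723673604841534}{8747543033}} = \frac{8747543033}{85723673604841534}$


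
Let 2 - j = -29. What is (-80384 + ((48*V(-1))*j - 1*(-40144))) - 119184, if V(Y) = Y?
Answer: -160912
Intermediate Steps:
j = 31 (j = 2 - 1*(-29) = 2 + 29 = 31)
(-80384 + ((48*V(-1))*j - 1*(-40144))) - 119184 = (-80384 + ((48*(-1))*31 - 1*(-40144))) - 119184 = (-80384 + (-48*31 + 40144)) - 119184 = (-80384 + (-1488 + 40144)) - 119184 = (-80384 + 38656) - 119184 = -41728 - 119184 = -160912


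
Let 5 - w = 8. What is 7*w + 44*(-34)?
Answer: -1517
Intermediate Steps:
w = -3 (w = 5 - 1*8 = 5 - 8 = -3)
7*w + 44*(-34) = 7*(-3) + 44*(-34) = -21 - 1496 = -1517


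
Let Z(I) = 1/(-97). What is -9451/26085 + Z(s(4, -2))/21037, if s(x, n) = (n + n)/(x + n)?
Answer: -19285632724/53228764065 ≈ -0.36232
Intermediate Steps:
s(x, n) = 2*n/(n + x) (s(x, n) = (2*n)/(n + x) = 2*n/(n + x))
Z(I) = -1/97
-9451/26085 + Z(s(4, -2))/21037 = -9451/26085 - 1/97/21037 = -9451*1/26085 - 1/97*1/21037 = -9451/26085 - 1/2040589 = -19285632724/53228764065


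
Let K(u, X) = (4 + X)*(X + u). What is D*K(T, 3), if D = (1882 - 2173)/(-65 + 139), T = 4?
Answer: -14259/74 ≈ -192.69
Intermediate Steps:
D = -291/74 ≈ -3.9324
D*K(T, 3) = -291*(3² + 4*3 + 4*4 + 3*4)/74 = -291*(9 + 12 + 16 + 12)/74 = -291/74*49 = -14259/74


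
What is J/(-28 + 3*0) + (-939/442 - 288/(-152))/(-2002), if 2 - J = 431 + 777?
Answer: 724153071/16812796 ≈ 43.072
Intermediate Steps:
J = -1206 (J = 2 - (431 + 777) = 2 - 1*1208 = 2 - 1208 = -1206)
J/(-28 + 3*0) + (-939/442 - 288/(-152))/(-2002) = -1206/(-28 + 3*0) + (-939/442 - 288/(-152))/(-2002) = -1206/(-28 + 0) + (-939*1/442 - 288*(-1/152))*(-1/2002) = -1206/(-28) + (-939/442 + 36/19)*(-1/2002) = -1206*(-1/28) - 1929/8398*(-1/2002) = 603/14 + 1929/16812796 = 724153071/16812796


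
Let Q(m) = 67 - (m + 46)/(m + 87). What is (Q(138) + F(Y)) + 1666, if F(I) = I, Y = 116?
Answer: 415841/225 ≈ 1848.2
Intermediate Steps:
Q(m) = 67 - (46 + m)/(87 + m)
(Q(138) + F(Y)) + 1666 = ((5783 + 66*138)/(87 + 138) + 116) + 1666 = ((5783 + 9108)/225 + 116) + 1666 = ((1/225)*14891 + 116) + 1666 = (14891/225 + 116) + 1666 = 40991/225 + 1666 = 415841/225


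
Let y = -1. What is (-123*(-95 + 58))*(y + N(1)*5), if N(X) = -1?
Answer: -27306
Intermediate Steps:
(-123*(-95 + 58))*(y + N(1)*5) = (-123*(-95 + 58))*(-1 - 1*5) = (-123*(-37))*(-1 - 5) = 4551*(-6) = -27306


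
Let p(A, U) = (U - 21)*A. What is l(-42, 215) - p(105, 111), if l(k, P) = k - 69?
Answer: -9561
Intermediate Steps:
l(k, P) = -69 + k
p(A, U) = A*(-21 + U) (p(A, U) = (-21 + U)*A = A*(-21 + U))
l(-42, 215) - p(105, 111) = (-69 - 42) - 105*(-21 + 111) = -111 - 105*90 = -111 - 1*9450 = -111 - 9450 = -9561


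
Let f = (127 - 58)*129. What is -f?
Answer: -8901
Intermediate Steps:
f = 8901 (f = 69*129 = 8901)
-f = -1*8901 = -8901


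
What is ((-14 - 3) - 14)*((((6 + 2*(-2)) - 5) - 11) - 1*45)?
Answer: 1829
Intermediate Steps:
((-14 - 3) - 14)*((((6 + 2*(-2)) - 5) - 11) - 1*45) = (-17 - 14)*((((6 - 4) - 5) - 11) - 45) = -31*(((2 - 5) - 11) - 45) = -31*((-3 - 11) - 45) = -31*(-14 - 45) = -31*(-59) = 1829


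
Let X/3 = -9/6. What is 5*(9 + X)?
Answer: 45/2 ≈ 22.500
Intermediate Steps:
X = -9/2 (X = 3*(-9/6) = 3*(-9*⅙) = 3*(-3/2) = -9/2 ≈ -4.5000)
5*(9 + X) = 5*(9 - 9/2) = 5*(9/2) = 45/2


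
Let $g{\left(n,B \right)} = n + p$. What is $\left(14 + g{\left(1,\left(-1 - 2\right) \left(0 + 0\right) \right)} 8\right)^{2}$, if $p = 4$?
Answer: $2916$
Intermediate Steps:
$g{\left(n,B \right)} = 4 + n$ ($g{\left(n,B \right)} = n + 4 = 4 + n$)
$\left(14 + g{\left(1,\left(-1 - 2\right) \left(0 + 0\right) \right)} 8\right)^{2} = \left(14 + \left(4 + 1\right) 8\right)^{2} = \left(14 + 5 \cdot 8\right)^{2} = \left(14 + 40\right)^{2} = 54^{2} = 2916$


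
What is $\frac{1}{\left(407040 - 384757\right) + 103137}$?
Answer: $\frac{1}{125420} \approx 7.9732 \cdot 10^{-6}$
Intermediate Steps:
$\frac{1}{\left(407040 - 384757\right) + 103137} = \frac{1}{22283 + 103137} = \frac{1}{125420}$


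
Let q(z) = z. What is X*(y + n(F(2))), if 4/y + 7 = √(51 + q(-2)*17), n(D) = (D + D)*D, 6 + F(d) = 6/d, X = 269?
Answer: 36853/8 - 269*√17/8 ≈ 4468.0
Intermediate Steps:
F(d) = -6 + 6/d
n(D) = 2*D² (n(D) = (2*D)*D = 2*D²)
y = 4/(-7 + √17) (y = 4/(-7 + √(51 - 2*17)) = 4/(-7 + √(51 - 34)) = 4/(-7 + √17) ≈ -1.3904)
X*(y + n(F(2))) = 269*((-7/8 - √17/8) + 2*(-6 + 6/2)²) = 269*((-7/8 - √17/8) + 2*(-6 + 6*(½))²) = 269*((-7/8 - √17/8) + 2*(-6 + 3)²) = 269*((-7/8 - √17/8) + 2*(-3)²) = 269*((-7/8 - √17/8) + 2*9) = 269*((-7/8 - √17/8) + 18) = 269*(137/8 - √17/8) = 36853/8 - 269*√17/8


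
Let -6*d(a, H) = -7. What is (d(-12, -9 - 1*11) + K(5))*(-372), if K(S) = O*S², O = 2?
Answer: -19034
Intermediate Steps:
d(a, H) = 7/6 (d(a, H) = -⅙*(-7) = 7/6)
K(S) = 2*S²
(d(-12, -9 - 1*11) + K(5))*(-372) = (7/6 + 2*5²)*(-372) = (7/6 + 2*25)*(-372) = (7/6 + 50)*(-372) = (307/6)*(-372) = -19034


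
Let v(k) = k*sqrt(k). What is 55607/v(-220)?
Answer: 55607*I*sqrt(55)/24200 ≈ 17.041*I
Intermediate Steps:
v(k) = k**(3/2)
55607/v(-220) = 55607/((-220)**(3/2)) = 55607/((-440*I*sqrt(55))) = 55607*(I*sqrt(55)/24200) = 55607*I*sqrt(55)/24200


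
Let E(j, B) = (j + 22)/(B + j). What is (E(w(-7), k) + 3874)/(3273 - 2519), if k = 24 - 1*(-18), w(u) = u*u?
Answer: 352605/68614 ≈ 5.1390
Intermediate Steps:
w(u) = u²
k = 42 (k = 24 + 18 = 42)
E(j, B) = (22 + j)/(B + j)
(E(w(-7), k) + 3874)/(3273 - 2519) = ((22 + (-7)²)/(42 + (-7)²) + 3874)/(3273 - 2519) = ((22 + 49)/(42 + 49) + 3874)/754 = (71/91 + 3874)*(1/754) = (352605/91)*(1/754) = 352605/68614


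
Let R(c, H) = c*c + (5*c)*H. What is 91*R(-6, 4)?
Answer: -7644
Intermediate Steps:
R(c, H) = c² + 5*H*c
91*R(-6, 4) = 91*(-6*(-6 + 5*4)) = 91*(-6*(-6 + 20)) = 91*(-6*14) = 91*(-84) = -7644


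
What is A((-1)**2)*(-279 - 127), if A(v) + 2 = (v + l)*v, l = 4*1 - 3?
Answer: 0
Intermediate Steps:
l = 1 (l = 4 - 3 = 1)
A(v) = -2 + v*(1 + v) (A(v) = -2 + (v + 1)*v = -2 + (1 + v)*v = -2 + v*(1 + v))
A((-1)**2)*(-279 - 127) = (-2 + (-1)**2 + ((-1)**2)**2)*(-279 - 127) = (-2 + 1 + 1**2)*(-406) = (-2 + 1 + 1)*(-406) = 0*(-406) = 0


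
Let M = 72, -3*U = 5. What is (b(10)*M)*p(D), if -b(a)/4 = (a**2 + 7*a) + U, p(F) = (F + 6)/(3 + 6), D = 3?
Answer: -48480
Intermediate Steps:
U = -5/3 (U = -1/3*5 = -5/3 ≈ -1.6667)
p(F) = 2/3 + F/9 (p(F) = (6 + F)/9 = (6 + F)*(1/9) = 2/3 + F/9)
b(a) = 20/3 - 28*a - 4*a**2 (b(a) = -4*((a**2 + 7*a) - 5/3) = -4*(-5/3 + a**2 + 7*a) = 20/3 - 28*a - 4*a**2)
(b(10)*M)*p(D) = ((20/3 - 28*10 - 4*10**2)*72)*(2/3 + (1/9)*3) = ((20/3 - 280 - 4*100)*72)*(2/3 + 1/3) = ((20/3 - 280 - 400)*72)*1 = -2020/3*72*1 = -48480*1 = -48480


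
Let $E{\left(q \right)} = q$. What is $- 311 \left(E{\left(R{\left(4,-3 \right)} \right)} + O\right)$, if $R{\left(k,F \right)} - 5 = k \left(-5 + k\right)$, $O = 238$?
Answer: $-74329$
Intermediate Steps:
$R{\left(k,F \right)} = 5 + k \left(-5 + k\right)$
$- 311 \left(E{\left(R{\left(4,-3 \right)} \right)} + O\right) = - 311 \left(\left(5 + 4^{2} - 20\right) + 238\right) = - 311 \left(\left(5 + 16 - 20\right) + 238\right) = - 311 \left(1 + 238\right) = \left(-311\right) 239 = -74329$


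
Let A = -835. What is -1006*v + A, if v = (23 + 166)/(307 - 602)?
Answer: -56191/295 ≈ -190.48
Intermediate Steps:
v = -189/295 (v = 189/(-295) = 189*(-1/295) = -189/295 ≈ -0.64068)
-1006*v + A = -1006*(-189/295) - 835 = 190134/295 - 835 = -56191/295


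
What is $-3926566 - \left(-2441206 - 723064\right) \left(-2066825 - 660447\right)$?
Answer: $-8629828898006$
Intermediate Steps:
$-3926566 - \left(-2441206 - 723064\right) \left(-2066825 - 660447\right) = -3926566 - \left(-3164270\right) \left(-2727272\right) = -3926566 - 8629824971440 = -8629828898006$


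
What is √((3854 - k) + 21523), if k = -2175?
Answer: 4*√1722 ≈ 165.99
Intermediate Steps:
√((3854 - k) + 21523) = √((3854 - 1*(-2175)) + 21523) = √((3854 + 2175) + 21523) = √(6029 + 21523) = √27552 = 4*√1722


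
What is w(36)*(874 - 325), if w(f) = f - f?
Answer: 0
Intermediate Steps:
w(f) = 0
w(36)*(874 - 325) = 0*(874 - 325) = 0*549 = 0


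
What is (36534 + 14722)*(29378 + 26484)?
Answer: 2863262672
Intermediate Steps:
(36534 + 14722)*(29378 + 26484) = 51256*55862 = 2863262672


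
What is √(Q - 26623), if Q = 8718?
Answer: I*√17905 ≈ 133.81*I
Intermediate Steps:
√(Q - 26623) = √(8718 - 26623) = √(-17905) = I*√17905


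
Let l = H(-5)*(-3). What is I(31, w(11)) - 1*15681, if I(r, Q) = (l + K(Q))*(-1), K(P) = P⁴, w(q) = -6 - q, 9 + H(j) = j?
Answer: -99244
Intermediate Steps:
H(j) = -9 + j
l = 42 (l = (-9 - 5)*(-3) = -14*(-3) = 42)
I(r, Q) = -42 - Q⁴ (I(r, Q) = (42 + Q⁴)*(-1) = -42 - Q⁴)
I(31, w(11)) - 1*15681 = (-42 - (-6 - 1*11)⁴) - 1*15681 = (-42 - (-6 - 11)⁴) - 15681 = (-42 - 1*(-17)⁴) - 15681 = (-42 - 1*83521) - 15681 = (-42 - 83521) - 15681 = -83563 - 15681 = -99244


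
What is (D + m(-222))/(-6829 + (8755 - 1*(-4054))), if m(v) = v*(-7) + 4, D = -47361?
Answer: -45803/5980 ≈ -7.6594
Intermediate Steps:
m(v) = 4 - 7*v (m(v) = -7*v + 4 = 4 - 7*v)
(D + m(-222))/(-6829 + (8755 - 1*(-4054))) = (-47361 + (4 - 7*(-222)))/(-6829 + (8755 - 1*(-4054))) = (-47361 + (4 + 1554))/(-6829 + (8755 + 4054)) = (-47361 + 1558)/(-6829 + 12809) = -45803/5980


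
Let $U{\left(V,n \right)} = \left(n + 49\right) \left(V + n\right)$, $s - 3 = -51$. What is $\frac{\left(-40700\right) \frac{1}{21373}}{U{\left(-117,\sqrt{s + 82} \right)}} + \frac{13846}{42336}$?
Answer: $\frac{1381631356991}{4220190310896} - \frac{50320 \sqrt{34}}{12560090211} \approx 0.32736$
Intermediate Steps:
$s = -48$ ($s = 3 - 51 = -48$)
$U{\left(V,n \right)} = \left(49 + n\right) \left(V + n\right)$
$\frac{\left(-40700\right) \frac{1}{21373}}{U{\left(-117,\sqrt{s + 82} \right)}} + \frac{13846}{42336} = \frac{\left(-40700\right) \frac{1}{21373}}{\left(\sqrt{-48 + 82}\right)^{2} + 49 \left(-117\right) + 49 \sqrt{-48 + 82} - 117 \sqrt{-48 + 82}} + \frac{13846}{42336} = \frac{\left(-40700\right) \frac{1}{21373}}{\left(\sqrt{34}\right)^{2} - 5733 + 49 \sqrt{34} - 117 \sqrt{34}} + 13846 \cdot \frac{1}{42336} = - \frac{3700}{1943 \left(34 - 5733 + 49 \sqrt{34} - 117 \sqrt{34}\right)} + \frac{989}{3024} = - \frac{3700}{1943 \left(-5699 - 68 \sqrt{34}\right)} + \frac{989}{3024} = \frac{989}{3024} - \frac{3700}{1943 \left(-5699 - 68 \sqrt{34}\right)}$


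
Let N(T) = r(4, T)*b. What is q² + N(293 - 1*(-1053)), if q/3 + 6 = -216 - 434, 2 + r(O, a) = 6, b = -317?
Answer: 3871756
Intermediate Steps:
r(O, a) = 4 (r(O, a) = -2 + 6 = 4)
q = -1968 (q = -18 + 3*(-216 - 434) = -18 + 3*(-650) = -18 - 1950 = -1968)
N(T) = -1268 (N(T) = 4*(-317) = -1268)
q² + N(293 - 1*(-1053)) = (-1968)² - 1268 = 3873024 - 1268 = 3871756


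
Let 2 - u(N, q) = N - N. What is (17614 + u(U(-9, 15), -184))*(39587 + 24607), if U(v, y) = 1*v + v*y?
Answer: 1130841504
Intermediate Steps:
U(v, y) = v + v*y
u(N, q) = 2 (u(N, q) = 2 - (N - N) = 2 - 1*0 = 2 + 0 = 2)
(17614 + u(U(-9, 15), -184))*(39587 + 24607) = (17614 + 2)*(39587 + 24607) = 17616*64194 = 1130841504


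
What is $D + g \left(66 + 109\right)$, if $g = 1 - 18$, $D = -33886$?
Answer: $-36861$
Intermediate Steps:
$g = -17$ ($g = 1 - 18 = -17$)
$D + g \left(66 + 109\right) = -33886 - 17 \left(66 + 109\right) = -33886 - 2975 = -36861$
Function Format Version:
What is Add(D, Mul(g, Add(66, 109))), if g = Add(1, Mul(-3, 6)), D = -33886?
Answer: -36861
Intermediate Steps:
g = -17 (g = Add(1, -18) = -17)
Add(D, Mul(g, Add(66, 109))) = Add(-33886, Mul(-17, Add(66, 109))) = Add(-33886, Mul(-17, 175)) = Add(-33886, -2975) = -36861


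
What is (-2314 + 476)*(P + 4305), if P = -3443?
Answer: -1584356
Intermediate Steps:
(-2314 + 476)*(P + 4305) = (-2314 + 476)*(-3443 + 4305) = -1838*862 = -1584356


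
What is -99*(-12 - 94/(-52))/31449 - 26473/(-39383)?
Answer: 687257479/975831974 ≈ 0.70428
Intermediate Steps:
-99*(-12 - 94/(-52))/31449 - 26473/(-39383) = -99*(-12 - 94*(-1/52))*(1/31449) - 26473*(-1/39383) = -99*(-12 + 47/26)*(1/31449) + 26473/39383 = -99*(-265/26)*(1/31449) + 26473/39383 = (26235/26)*(1/31449) + 26473/39383 = 795/24778 + 26473/39383 = 687257479/975831974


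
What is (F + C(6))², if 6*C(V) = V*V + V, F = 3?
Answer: 100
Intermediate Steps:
C(V) = V/6 + V²/6 (C(V) = (V*V + V)/6 = (V² + V)/6 = (V + V²)/6 = V/6 + V²/6)
(F + C(6))² = (3 + (⅙)*6*(1 + 6))² = (3 + (⅙)*6*7)² = (3 + 7)² = 10² = 100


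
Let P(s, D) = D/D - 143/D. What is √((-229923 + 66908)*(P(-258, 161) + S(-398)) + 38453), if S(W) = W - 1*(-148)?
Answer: 9*√13048176253/161 ≈ 6385.5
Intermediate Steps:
P(s, D) = 1 - 143/D
S(W) = 148 + W (S(W) = W + 148 = 148 + W)
√((-229923 + 66908)*(P(-258, 161) + S(-398)) + 38453) = √((-229923 + 66908)*((-143 + 161)/161 + (148 - 398)) + 38453) = √(-163015*((1/161)*18 - 250) + 38453) = √(-163015*(18/161 - 250) + 38453) = √(-163015*(-40232/161) + 38453) = √(6558419480/161 + 38453) = √(6564610413/161) = 9*√13048176253/161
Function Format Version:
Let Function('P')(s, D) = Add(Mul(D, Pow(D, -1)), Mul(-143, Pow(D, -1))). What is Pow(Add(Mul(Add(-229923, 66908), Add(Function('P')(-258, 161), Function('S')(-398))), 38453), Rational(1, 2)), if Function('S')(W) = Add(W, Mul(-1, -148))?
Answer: Mul(Rational(9, 161), Pow(13048176253, Rational(1, 2))) ≈ 6385.5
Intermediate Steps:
Function('P')(s, D) = Add(1, Mul(-143, Pow(D, -1)))
Function('S')(W) = Add(148, W) (Function('S')(W) = Add(W, 148) = Add(148, W))
Pow(Add(Mul(Add(-229923, 66908), Add(Function('P')(-258, 161), Function('S')(-398))), 38453), Rational(1, 2)) = Pow(Add(Mul(Add(-229923, 66908), Add(Mul(Pow(161, -1), Add(-143, 161)), Add(148, -398))), 38453), Rational(1, 2)) = Pow(Add(Mul(-163015, Add(Mul(Rational(1, 161), 18), -250)), 38453), Rational(1, 2)) = Pow(Add(Mul(-163015, Add(Rational(18, 161), -250)), 38453), Rational(1, 2)) = Pow(Add(Mul(-163015, Rational(-40232, 161)), 38453), Rational(1, 2)) = Pow(Add(Rational(6558419480, 161), 38453), Rational(1, 2)) = Pow(Rational(6564610413, 161), Rational(1, 2)) = Mul(Rational(9, 161), Pow(13048176253, Rational(1, 2)))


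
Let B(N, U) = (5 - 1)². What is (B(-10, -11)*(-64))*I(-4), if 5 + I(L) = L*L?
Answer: -11264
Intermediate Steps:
B(N, U) = 16 (B(N, U) = 4² = 16)
I(L) = -5 + L² (I(L) = -5 + L*L = -5 + L²)
(B(-10, -11)*(-64))*I(-4) = (16*(-64))*(-5 + (-4)²) = -1024*(-5 + 16) = -1024*11 = -11264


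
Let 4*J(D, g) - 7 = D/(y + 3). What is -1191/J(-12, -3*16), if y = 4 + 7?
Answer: -33348/43 ≈ -775.54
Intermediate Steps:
y = 11
J(D, g) = 7/4 + D/56 (J(D, g) = 7/4 + (D/(11 + 3))/4 = 7/4 + (D/14)/4 = 7/4 + D/56)
-1191/J(-12, -3*16) = -1191/(7/4 + (1/56)*(-12)) = -1191/(7/4 - 3/14) = -1191/43/28 = -1191*28/43 = -33348/43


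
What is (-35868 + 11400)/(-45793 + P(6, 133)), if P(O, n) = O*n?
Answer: 24468/44995 ≈ 0.54379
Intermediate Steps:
(-35868 + 11400)/(-45793 + P(6, 133)) = (-35868 + 11400)/(-45793 + 6*133) = -24468/(-45793 + 798) = -24468/(-44995) = -24468*(-1/44995) = 24468/44995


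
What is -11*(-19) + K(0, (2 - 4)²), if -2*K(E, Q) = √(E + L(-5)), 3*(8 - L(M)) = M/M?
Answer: 209 - √69/6 ≈ 207.62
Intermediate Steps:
L(M) = 23/3 (L(M) = 8 - M/(3*M) = 8 - ⅓*1 = 8 - ⅓ = 23/3)
K(E, Q) = -√(23/3 + E)/2 (K(E, Q) = -√(E + 23/3)/2 = -√(23/3 + E)/2)
-11*(-19) + K(0, (2 - 4)²) = -11*(-19) - √(69 + 9*0)/6 = 209 - √(69 + 0)/6 = 209 - √69/6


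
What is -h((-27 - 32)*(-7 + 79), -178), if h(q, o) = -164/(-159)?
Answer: -164/159 ≈ -1.0314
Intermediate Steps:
h(q, o) = 164/159 (h(q, o) = -164*(-1/159) = 164/159)
-h((-27 - 32)*(-7 + 79), -178) = -1*164/159 = -164/159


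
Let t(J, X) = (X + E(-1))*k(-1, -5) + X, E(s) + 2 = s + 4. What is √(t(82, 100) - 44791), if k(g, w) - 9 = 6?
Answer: 2*I*√10794 ≈ 207.79*I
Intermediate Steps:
E(s) = 2 + s (E(s) = -2 + (s + 4) = -2 + (4 + s) = 2 + s)
k(g, w) = 15 (k(g, w) = 9 + 6 = 15)
t(J, X) = 15 + 16*X (t(J, X) = (X + (2 - 1))*15 + X = (X + 1)*15 + X = (1 + X)*15 + X = (15 + 15*X) + X = 15 + 16*X)
√(t(82, 100) - 44791) = √((15 + 16*100) - 44791) = √((15 + 1600) - 44791) = √(1615 - 44791) = √(-43176) = 2*I*√10794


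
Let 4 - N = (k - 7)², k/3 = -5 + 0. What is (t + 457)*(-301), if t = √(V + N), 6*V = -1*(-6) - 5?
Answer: -137557 - 301*I*√17274/6 ≈ -1.3756e+5 - 6593.4*I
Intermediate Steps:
V = ⅙ (V = (-1*(-6) - 5)/6 = (6 - 5)/6 = (⅙)*1 = ⅙ ≈ 0.16667)
k = -15 (k = 3*(-5 + 0) = 3*(-5) = -15)
N = -480 (N = 4 - (-15 - 7)² = 4 - 1*(-22)² = 4 - 1*484 = 4 - 484 = -480)
t = I*√17274/6 (t = √(⅙ - 480) = √(-2879/6) = I*√17274/6 ≈ 21.905*I)
(t + 457)*(-301) = (I*√17274/6 + 457)*(-301) = (457 + I*√17274/6)*(-301) = -137557 - 301*I*√17274/6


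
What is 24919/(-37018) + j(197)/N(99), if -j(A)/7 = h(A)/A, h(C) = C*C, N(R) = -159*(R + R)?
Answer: -183363034/291350169 ≈ -0.62936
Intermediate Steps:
N(R) = -318*R
h(C) = C**2
j(A) = -7*A (j(A) = -7*A**2/A = -7*A)
24919/(-37018) + j(197)/N(99) = 24919/(-37018) + (-7*197)/((-318*99)) = 24919*(-1/37018) - 1379/(-31482) = -24919/37018 - 1379*(-1/31482) = -24919/37018 + 1379/31482 = -183363034/291350169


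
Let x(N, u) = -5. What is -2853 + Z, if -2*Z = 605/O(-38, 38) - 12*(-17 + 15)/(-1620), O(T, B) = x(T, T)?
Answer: -753973/270 ≈ -2792.5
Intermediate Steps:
O(T, B) = -5
Z = 16337/270 (Z = -(605/(-5) - 12*(-17 + 15)/(-1620))/2 = -(605*(-1/5) - 12*(-2)*(-1/1620))/2 = -(-121 + 24*(-1/1620))/2 = -(-121 - 2/135)/2 = -1/2*(-16337/135) = 16337/270 ≈ 60.507)
-2853 + Z = -2853 + 16337/270 = -753973/270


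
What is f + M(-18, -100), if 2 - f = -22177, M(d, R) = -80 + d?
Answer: 22081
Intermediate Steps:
f = 22179 (f = 2 - 1*(-22177) = 2 + 22177 = 22179)
f + M(-18, -100) = 22179 + (-80 - 18) = 22179 - 98 = 22081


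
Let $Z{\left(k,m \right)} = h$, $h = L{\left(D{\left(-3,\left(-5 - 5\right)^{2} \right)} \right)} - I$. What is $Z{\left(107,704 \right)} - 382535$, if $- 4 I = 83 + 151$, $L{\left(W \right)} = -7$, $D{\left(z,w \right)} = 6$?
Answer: $- \frac{764967}{2} \approx -3.8248 \cdot 10^{5}$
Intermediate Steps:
$I = - \frac{117}{2}$ ($I = - \frac{83 + 151}{4} = \left(- \frac{1}{4}\right) 234 = - \frac{117}{2} \approx -58.5$)
$h = \frac{103}{2}$ ($h = -7 - - \frac{117}{2} = -7 + \frac{117}{2} = \frac{103}{2} \approx 51.5$)
$Z{\left(k,m \right)} = \frac{103}{2}$
$Z{\left(107,704 \right)} - 382535 = \frac{103}{2} - 382535 = - \frac{764967}{2}$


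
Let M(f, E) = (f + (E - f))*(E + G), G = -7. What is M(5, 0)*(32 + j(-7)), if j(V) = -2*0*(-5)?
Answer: 0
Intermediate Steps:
j(V) = 0 (j(V) = 0*(-5) = 0)
M(f, E) = E*(-7 + E) (M(f, E) = (f + (E - f))*(E - 7) = E*(-7 + E))
M(5, 0)*(32 + j(-7)) = (0*(-7 + 0))*(32 + 0) = (0*(-7))*32 = 0*32 = 0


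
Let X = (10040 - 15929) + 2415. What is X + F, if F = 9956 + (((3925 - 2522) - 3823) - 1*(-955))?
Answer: 5017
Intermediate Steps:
X = -3474 (X = -5889 + 2415 = -3474)
F = 8491 (F = 9956 + ((1403 - 3823) + 955) = 9956 + (-2420 + 955) = 9956 - 1465 = 8491)
X + F = -3474 + 8491 = 5017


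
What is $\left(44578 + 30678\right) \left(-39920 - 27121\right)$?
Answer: $-5045237496$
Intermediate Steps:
$\left(44578 + 30678\right) \left(-39920 - 27121\right) = 75256 \left(-67041\right) = -5045237496$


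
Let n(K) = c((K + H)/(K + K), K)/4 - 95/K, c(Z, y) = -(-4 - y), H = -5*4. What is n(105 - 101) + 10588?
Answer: 42265/4 ≈ 10566.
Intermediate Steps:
H = -20
c(Z, y) = 4 + y
n(K) = 1 - 95/K + K/4 (n(K) = (4 + K)/4 - 95/K = (4 + K)*(1/4) - 95/K = (1 + K/4) - 95/K = 1 - 95/K + K/4)
n(105 - 101) + 10588 = (1 - 95/(105 - 101) + (105 - 101)/4) + 10588 = (1 - 95/4 + (1/4)*4) + 10588 = (1 - 95*1/4 + 1) + 10588 = (1 - 95/4 + 1) + 10588 = -87/4 + 10588 = 42265/4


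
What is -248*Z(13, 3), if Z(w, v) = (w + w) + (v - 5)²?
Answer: -7440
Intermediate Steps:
Z(w, v) = (-5 + v)² + 2*w (Z(w, v) = 2*w + (-5 + v)² = (-5 + v)² + 2*w)
-248*Z(13, 3) = -248*((-5 + 3)² + 2*13) = -248*((-2)² + 26) = -248*(4 + 26) = -248*30 = -7440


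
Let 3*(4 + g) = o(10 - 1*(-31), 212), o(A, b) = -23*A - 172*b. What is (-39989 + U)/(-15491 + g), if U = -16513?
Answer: 28251/13982 ≈ 2.0205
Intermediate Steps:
o(A, b) = -172*b - 23*A
g = -12473 (g = -4 + (-172*212 - 23*(10 - 1*(-31)))/3 = -4 + (-36464 - 23*(10 + 31))/3 = -4 + (-36464 - 23*41)/3 = -4 + (-36464 - 943)/3 = -4 + (⅓)*(-37407) = -4 - 12469 = -12473)
(-39989 + U)/(-15491 + g) = (-39989 - 16513)/(-15491 - 12473) = -56502/(-27964) = -56502*(-1/27964) = 28251/13982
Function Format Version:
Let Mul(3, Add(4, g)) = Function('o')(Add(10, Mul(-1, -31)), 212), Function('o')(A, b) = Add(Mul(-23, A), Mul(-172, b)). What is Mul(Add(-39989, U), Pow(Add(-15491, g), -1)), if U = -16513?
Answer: Rational(28251, 13982) ≈ 2.0205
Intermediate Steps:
Function('o')(A, b) = Add(Mul(-172, b), Mul(-23, A))
g = -12473 (g = Add(-4, Mul(Rational(1, 3), Add(Mul(-172, 212), Mul(-23, Add(10, Mul(-1, -31)))))) = Add(-4, Mul(Rational(1, 3), Add(-36464, Mul(-23, Add(10, 31))))) = Add(-4, Mul(Rational(1, 3), Add(-36464, Mul(-23, 41)))) = Add(-4, Mul(Rational(1, 3), Add(-36464, -943))) = Add(-4, Mul(Rational(1, 3), -37407)) = Add(-4, -12469) = -12473)
Mul(Add(-39989, U), Pow(Add(-15491, g), -1)) = Mul(Add(-39989, -16513), Pow(Add(-15491, -12473), -1)) = Mul(-56502, Pow(-27964, -1)) = Mul(-56502, Rational(-1, 27964)) = Rational(28251, 13982)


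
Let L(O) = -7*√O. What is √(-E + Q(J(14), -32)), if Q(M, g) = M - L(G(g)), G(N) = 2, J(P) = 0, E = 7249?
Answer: √(-7249 + 7*√2) ≈ 85.083*I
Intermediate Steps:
Q(M, g) = M + 7*√2 (Q(M, g) = M - (-7)*√2 = M + 7*√2)
√(-E + Q(J(14), -32)) = √(-1*7249 + (0 + 7*√2)) = √(-7249 + 7*√2)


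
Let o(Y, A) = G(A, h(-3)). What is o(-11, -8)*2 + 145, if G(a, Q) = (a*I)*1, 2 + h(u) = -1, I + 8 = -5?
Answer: 353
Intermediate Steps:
I = -13 (I = -8 - 5 = -13)
h(u) = -3 (h(u) = -2 - 1 = -3)
G(a, Q) = -13*a (G(a, Q) = (a*(-13))*1 = -13*a*1 = -13*a)
o(Y, A) = -13*A
o(-11, -8)*2 + 145 = -13*(-8)*2 + 145 = 104*2 + 145 = 208 + 145 = 353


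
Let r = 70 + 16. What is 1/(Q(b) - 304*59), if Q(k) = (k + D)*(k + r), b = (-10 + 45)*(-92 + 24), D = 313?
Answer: 1/4723762 ≈ 2.1170e-7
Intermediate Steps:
r = 86
b = -2380 (b = 35*(-68) = -2380)
Q(k) = (86 + k)*(313 + k) (Q(k) = (k + 313)*(k + 86) = (313 + k)*(86 + k) = (86 + k)*(313 + k))
1/(Q(b) - 304*59) = 1/((26918 + (-2380)² + 399*(-2380)) - 304*59) = 1/((26918 + 5664400 - 949620) - 17936) = 1/(4741698 - 17936) = 1/4723762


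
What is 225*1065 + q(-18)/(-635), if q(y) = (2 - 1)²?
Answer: 152161874/635 ≈ 2.3963e+5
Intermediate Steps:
q(y) = 1 (q(y) = 1² = 1)
225*1065 + q(-18)/(-635) = 225*1065 + 1/(-635) = 239625 + 1*(-1/635) = 239625 - 1/635 = 152161874/635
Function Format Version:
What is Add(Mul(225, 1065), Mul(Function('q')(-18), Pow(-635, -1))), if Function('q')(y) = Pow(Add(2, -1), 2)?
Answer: Rational(152161874, 635) ≈ 2.3963e+5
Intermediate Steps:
Function('q')(y) = 1 (Function('q')(y) = Pow(1, 2) = 1)
Add(Mul(225, 1065), Mul(Function('q')(-18), Pow(-635, -1))) = Add(Mul(225, 1065), Mul(1, Pow(-635, -1))) = Add(239625, Mul(1, Rational(-1, 635))) = Add(239625, Rational(-1, 635)) = Rational(152161874, 635)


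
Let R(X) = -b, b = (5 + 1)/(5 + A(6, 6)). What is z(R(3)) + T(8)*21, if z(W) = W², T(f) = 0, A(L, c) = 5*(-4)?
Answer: 4/25 ≈ 0.16000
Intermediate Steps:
A(L, c) = -20
b = -⅖ (b = (5 + 1)/(5 - 20) = 6/(-15) = 6*(-1/15) = -⅖ ≈ -0.40000)
R(X) = ⅖ (R(X) = -1*(-⅖) = ⅖)
z(R(3)) + T(8)*21 = (⅖)² + 0*21 = 4/25 + 0 = 4/25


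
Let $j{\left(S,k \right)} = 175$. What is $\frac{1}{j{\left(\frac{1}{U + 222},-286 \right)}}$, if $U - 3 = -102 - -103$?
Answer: $\frac{1}{175} \approx 0.0057143$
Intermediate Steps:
$U = 4$ ($U = 3 - -1 = 3 + \left(-102 + 103\right) = 3 + 1 = 4$)
$\frac{1}{j{\left(\frac{1}{U + 222},-286 \right)}} = \frac{1}{175}$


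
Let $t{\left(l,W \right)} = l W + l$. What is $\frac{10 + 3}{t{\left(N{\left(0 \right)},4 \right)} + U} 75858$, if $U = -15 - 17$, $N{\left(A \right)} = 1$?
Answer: $- \frac{328718}{9} \approx -36524.0$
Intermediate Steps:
$t{\left(l,W \right)} = l + W l$ ($t{\left(l,W \right)} = W l + l = l + W l$)
$U = -32$
$\frac{10 + 3}{t{\left(N{\left(0 \right)},4 \right)} + U} 75858 = \frac{10 + 3}{1 \left(1 + 4\right) - 32} \cdot 75858 = \frac{13}{1 \cdot 5 - 32} \cdot 75858 = \frac{13}{5 - 32} \cdot 75858 = \frac{13}{-27} \cdot 75858 = 13 \left(- \frac{1}{27}\right) 75858 = \left(- \frac{13}{27}\right) 75858 = - \frac{328718}{9}$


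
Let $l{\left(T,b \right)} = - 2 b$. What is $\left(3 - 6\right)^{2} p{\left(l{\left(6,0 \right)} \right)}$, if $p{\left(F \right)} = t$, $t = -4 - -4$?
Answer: $0$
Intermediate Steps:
$t = 0$ ($t = -4 + 4 = 0$)
$p{\left(F \right)} = 0$
$\left(3 - 6\right)^{2} p{\left(l{\left(6,0 \right)} \right)} = \left(3 - 6\right)^{2} \cdot 0 = \left(-3\right)^{2} \cdot 0 = 9 \cdot 0 = 0$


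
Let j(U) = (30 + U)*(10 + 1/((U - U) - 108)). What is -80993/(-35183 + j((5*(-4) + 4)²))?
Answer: 4373622/1745585 ≈ 2.5055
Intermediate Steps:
j(U) = 5395/18 + 1079*U/108 (j(U) = (30 + U)*(10 + 1/(0 - 108)) = (30 + U)*(10 + 1/(-108)) = (30 + U)*(10 - 1/108) = (30 + U)*(1079/108) = 5395/18 + 1079*U/108)
-80993/(-35183 + j((5*(-4) + 4)²)) = -80993/(-35183 + (5395/18 + 1079*(5*(-4) + 4)²/108)) = -80993/(-35183 + (5395/18 + 1079*(-20 + 4)²/108)) = -80993/(-35183 + (5395/18 + (1079/108)*(-16)²)) = -80993/(-35183 + (5395/18 + (1079/108)*256)) = -80993/(-35183 + (5395/18 + 69056/27)) = -80993/(-35183 + 154297/54) = -80993/(-1745585/54) = -80993*(-54/1745585) = 4373622/1745585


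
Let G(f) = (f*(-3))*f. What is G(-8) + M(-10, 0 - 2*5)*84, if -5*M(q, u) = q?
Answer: -24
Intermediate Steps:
M(q, u) = -q/5
G(f) = -3*f² (G(f) = (-3*f)*f = -3*f²)
G(-8) + M(-10, 0 - 2*5)*84 = -3*(-8)² - ⅕*(-10)*84 = -3*64 + 2*84 = -192 + 168 = -24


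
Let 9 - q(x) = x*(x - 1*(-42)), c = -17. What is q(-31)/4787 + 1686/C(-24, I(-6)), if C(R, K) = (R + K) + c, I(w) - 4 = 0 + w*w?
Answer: -8070532/4787 ≈ -1685.9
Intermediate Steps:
q(x) = 9 - x*(42 + x) (q(x) = 9 - x*(x - 1*(-42)) = 9 - x*(x + 42) = 9 - x*(42 + x))
I(w) = 4 + w² (I(w) = 4 + (0 + w*w) = 4 + (0 + w²) = 4 + w²)
C(R, K) = -17 + K + R (C(R, K) = (R + K) - 17 = (K + R) - 17 = -17 + K + R)
q(-31)/4787 + 1686/C(-24, I(-6)) = (9 - 1*(-31)² - 42*(-31))/4787 + 1686/(-17 + (4 + (-6)²) - 24) = (9 - 1*961 + 1302)*(1/4787) + 1686/(-17 + (4 + 36) - 24) = (9 - 961 + 1302)*(1/4787) + 1686/(-17 + 40 - 24) = 350*(1/4787) + 1686/(-1) = 350/4787 + 1686*(-1) = 350/4787 - 1686 = -8070532/4787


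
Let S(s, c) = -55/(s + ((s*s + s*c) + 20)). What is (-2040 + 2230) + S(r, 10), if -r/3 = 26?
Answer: 996685/5246 ≈ 189.99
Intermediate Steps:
r = -78 (r = -3*26 = -78)
S(s, c) = -55/(20 + s + s² + c*s) (S(s, c) = -55/(s + ((s² + c*s) + 20)) = -55/(s + (20 + s² + c*s)) = -55/(20 + s + s² + c*s))
(-2040 + 2230) + S(r, 10) = (-2040 + 2230) - 55/(20 - 78 + (-78)² + 10*(-78)) = 190 - 55/(20 - 78 + 6084 - 780) = 190 - 55/5246 = 996685/5246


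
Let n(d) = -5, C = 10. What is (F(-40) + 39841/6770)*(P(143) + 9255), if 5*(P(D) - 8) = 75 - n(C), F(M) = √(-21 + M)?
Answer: 369684639/6770 + 9279*I*√61 ≈ 54606.0 + 72471.0*I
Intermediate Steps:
P(D) = 24 (P(D) = 8 + (75 - 1*(-5))/5 = 8 + (75 + 5)/5 = 8 + (⅕)*80 = 8 + 16 = 24)
(F(-40) + 39841/6770)*(P(143) + 9255) = (√(-21 - 40) + 39841/6770)*(24 + 9255) = (√(-61) + 39841*(1/6770))*9279 = (I*√61 + 39841/6770)*9279 = (39841/6770 + I*√61)*9279 = 369684639/6770 + 9279*I*√61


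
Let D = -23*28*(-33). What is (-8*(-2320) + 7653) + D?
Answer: 47465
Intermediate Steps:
D = 21252 (D = -644*(-33) = 21252)
(-8*(-2320) + 7653) + D = (-8*(-2320) + 7653) + 21252 = (18560 + 7653) + 21252 = 26213 + 21252 = 47465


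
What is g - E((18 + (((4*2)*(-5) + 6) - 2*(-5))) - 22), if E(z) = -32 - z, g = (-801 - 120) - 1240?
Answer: -2157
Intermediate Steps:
g = -2161 (g = -921 - 1240 = -2161)
g - E((18 + (((4*2)*(-5) + 6) - 2*(-5))) - 22) = -2161 - (-32 - ((18 + (((4*2)*(-5) + 6) - 2*(-5))) - 22)) = -2161 - (-32 - ((18 + ((8*(-5) + 6) + 10)) - 22)) = -2161 - (-32 - ((18 + ((-40 + 6) + 10)) - 22)) = -2161 - (-32 - ((18 + (-34 + 10)) - 22)) = -2161 - (-32 - ((18 - 24) - 22)) = -2161 - (-32 - (-6 - 22)) = -2161 - (-32 - 1*(-28)) = -2161 - (-32 + 28) = -2161 - 1*(-4) = -2161 + 4 = -2157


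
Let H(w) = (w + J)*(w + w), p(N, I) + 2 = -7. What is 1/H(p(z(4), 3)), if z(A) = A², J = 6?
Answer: 1/54 ≈ 0.018519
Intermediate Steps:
p(N, I) = -9 (p(N, I) = -2 - 7 = -9)
H(w) = 2*w*(6 + w) (H(w) = (w + 6)*(w + w) = (6 + w)*(2*w) = 2*w*(6 + w))
1/H(p(z(4), 3)) = 1/(2*(-9)*(6 - 9)) = 1/(2*(-9)*(-3)) = 1/54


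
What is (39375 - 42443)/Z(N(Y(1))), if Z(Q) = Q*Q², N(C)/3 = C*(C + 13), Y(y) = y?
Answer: -767/18522 ≈ -0.041410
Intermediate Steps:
N(C) = 3*C*(13 + C) (N(C) = 3*(C*(C + 13)) = 3*(C*(13 + C)) = 3*C*(13 + C))
Z(Q) = Q³
(39375 - 42443)/Z(N(Y(1))) = (39375 - 42443)/((3*1*(13 + 1))³) = -3068/((3*1*14)³) = -3068/(42³) = -3068/74088 = -3068*1/74088 = -767/18522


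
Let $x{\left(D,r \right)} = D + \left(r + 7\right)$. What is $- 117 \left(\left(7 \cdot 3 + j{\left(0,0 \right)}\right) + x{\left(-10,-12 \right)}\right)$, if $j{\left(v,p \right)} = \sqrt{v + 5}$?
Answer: $-702 - 117 \sqrt{5} \approx -963.62$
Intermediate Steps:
$x{\left(D,r \right)} = 7 + D + r$ ($x{\left(D,r \right)} = D + \left(7 + r\right) = 7 + D + r$)
$j{\left(v,p \right)} = \sqrt{5 + v}$
$- 117 \left(\left(7 \cdot 3 + j{\left(0,0 \right)}\right) + x{\left(-10,-12 \right)}\right) = - 117 \left(\left(7 \cdot 3 + \sqrt{5 + 0}\right) - 15\right) = - 117 \left(\left(21 + \sqrt{5}\right) - 15\right) = - 117 \left(6 + \sqrt{5}\right) = -702 - 117 \sqrt{5}$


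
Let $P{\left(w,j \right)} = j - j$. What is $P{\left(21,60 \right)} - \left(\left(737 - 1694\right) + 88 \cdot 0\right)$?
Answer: $957$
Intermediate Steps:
$P{\left(w,j \right)} = 0$
$P{\left(21,60 \right)} - \left(\left(737 - 1694\right) + 88 \cdot 0\right) = 0 - \left(\left(737 - 1694\right) + 88 \cdot 0\right) = 0 - \left(-957 + 0\right) = 0 - -957 = 0 + 957 = 957$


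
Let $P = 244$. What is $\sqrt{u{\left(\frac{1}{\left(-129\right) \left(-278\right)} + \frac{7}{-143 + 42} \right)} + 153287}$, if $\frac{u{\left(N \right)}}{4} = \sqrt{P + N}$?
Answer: $\frac{\sqrt{502755804445242807 + 3622062 \sqrt{3200208389286090}}}{1811031} \approx 391.6$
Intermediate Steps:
$u{\left(N \right)} = 4 \sqrt{244 + N}$
$\sqrt{u{\left(\frac{1}{\left(-129\right) \left(-278\right)} + \frac{7}{-143 + 42} \right)} + 153287} = \sqrt{4 \sqrt{244 + \left(\frac{1}{\left(-129\right) \left(-278\right)} + \frac{7}{-143 + 42}\right)} + 153287} = \sqrt{4 \sqrt{244 + \left(\left(- \frac{1}{129}\right) \left(- \frac{1}{278}\right) + \frac{7}{-101}\right)} + 153287} = \sqrt{4 \sqrt{244 + \left(\frac{1}{35862} + 7 \left(- \frac{1}{101}\right)\right)} + 153287} = \sqrt{4 \sqrt{244 + \left(\frac{1}{35862} - \frac{7}{101}\right)} + 153287} = \sqrt{4 \sqrt{244 - \frac{250933}{3622062}} + 153287} = \sqrt{4 \sqrt{\frac{883532195}{3622062}} + 153287} = \sqrt{4 \frac{\sqrt{3200208389286090}}{3622062} + 153287} = \sqrt{\frac{2 \sqrt{3200208389286090}}{1811031} + 153287} = \sqrt{153287 + \frac{2 \sqrt{3200208389286090}}{1811031}}$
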